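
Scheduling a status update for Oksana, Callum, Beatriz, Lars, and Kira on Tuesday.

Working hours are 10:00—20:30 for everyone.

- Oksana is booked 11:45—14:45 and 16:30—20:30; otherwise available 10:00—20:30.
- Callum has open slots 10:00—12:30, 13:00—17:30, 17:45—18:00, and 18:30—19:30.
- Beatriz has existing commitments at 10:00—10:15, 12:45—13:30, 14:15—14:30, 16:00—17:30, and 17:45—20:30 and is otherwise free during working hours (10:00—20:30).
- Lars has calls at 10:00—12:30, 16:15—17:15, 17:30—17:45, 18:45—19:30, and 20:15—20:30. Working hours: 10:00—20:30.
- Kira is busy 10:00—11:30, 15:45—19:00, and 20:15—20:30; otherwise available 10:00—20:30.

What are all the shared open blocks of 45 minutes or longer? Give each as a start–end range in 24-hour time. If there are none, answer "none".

14:45–15:45

Oksana free within 10:00–20:30: 10:00–11:45, 14:45–16:30.
Beatriz free within 10:00–20:30: 10:15–12:45, 13:30–14:15, 14:30–16:00, 17:30–17:45.
Lars free within 10:00–20:30: 12:30–16:15, 17:15–17:30, 17:45–18:45, 19:30–20:15.
Kira free within 10:00–20:30: 11:30–15:45, 19:00–20:15.
Oksana ∩ Callum: 10:00–11:45, 14:45–16:30.
Oksana ∩ Callum ∩ Beatriz: 10:15–11:45, 14:45–16:00.
Oksana ∩ Callum ∩ Beatriz ∩ Lars: 14:45–16:00.
Oksana ∩ Callum ∩ Beatriz ∩ Lars ∩ Kira: 14:45–15:45.
Windows ≥ 45 min: 14:45–15:45.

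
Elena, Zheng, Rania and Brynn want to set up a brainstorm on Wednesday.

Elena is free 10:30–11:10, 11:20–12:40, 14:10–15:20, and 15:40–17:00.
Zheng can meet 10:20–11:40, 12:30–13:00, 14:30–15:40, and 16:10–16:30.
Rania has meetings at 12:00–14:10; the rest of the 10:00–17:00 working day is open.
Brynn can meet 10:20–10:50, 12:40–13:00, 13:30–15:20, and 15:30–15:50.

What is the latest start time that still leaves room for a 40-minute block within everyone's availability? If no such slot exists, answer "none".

Rania free within 10:00–17:00: 10:00–12:00, 14:10–17:00.
Elena ∩ Zheng: 10:30–11:10, 11:20–11:40, 12:30–12:40, 14:30–15:20, 16:10–16:30.
Elena ∩ Zheng ∩ Rania: 10:30–11:10, 11:20–11:40, 14:30–15:20, 16:10–16:30.
Elena ∩ Zheng ∩ Rania ∩ Brynn: 10:30–10:50, 14:30–15:20.
Windows ≥ 40 min: 14:30–15:20.
Latest start in the last window 14:30–15:20 is 15:20 − 40 min = 14:40.

14:40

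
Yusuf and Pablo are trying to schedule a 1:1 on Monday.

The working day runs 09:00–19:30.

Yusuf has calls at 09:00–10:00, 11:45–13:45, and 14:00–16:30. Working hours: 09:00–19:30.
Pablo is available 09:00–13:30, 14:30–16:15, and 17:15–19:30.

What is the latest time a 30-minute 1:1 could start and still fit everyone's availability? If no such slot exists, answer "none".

19:00

Yusuf free within 09:00–19:30: 10:00–11:45, 13:45–14:00, 16:30–19:30.
Yusuf ∩ Pablo: 10:00–11:45, 17:15–19:30.
Windows ≥ 30 min: 10:00–11:45, 17:15–19:30.
Latest start in the last window 17:15–19:30 is 19:30 − 30 min = 19:00.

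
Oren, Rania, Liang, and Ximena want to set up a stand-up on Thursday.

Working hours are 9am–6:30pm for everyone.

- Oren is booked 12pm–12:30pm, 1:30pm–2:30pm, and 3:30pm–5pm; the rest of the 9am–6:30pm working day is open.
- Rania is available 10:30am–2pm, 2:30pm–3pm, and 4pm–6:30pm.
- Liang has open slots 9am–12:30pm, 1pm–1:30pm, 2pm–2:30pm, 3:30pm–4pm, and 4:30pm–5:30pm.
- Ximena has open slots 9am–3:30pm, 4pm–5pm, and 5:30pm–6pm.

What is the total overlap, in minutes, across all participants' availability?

Oren free within 09:00–18:30: 09:00–12:00, 12:30–13:30, 14:30–15:30, 17:00–18:30.
Oren ∩ Rania: 10:30–12:00, 12:30–13:30, 14:30–15:00, 17:00–18:30.
Oren ∩ Rania ∩ Liang: 10:30–12:00, 13:00–13:30, 17:00–17:30.
Oren ∩ Rania ∩ Liang ∩ Ximena: 10:30–12:00, 13:00–13:30.
Total common minutes: 90 + 30 = 120.

120 minutes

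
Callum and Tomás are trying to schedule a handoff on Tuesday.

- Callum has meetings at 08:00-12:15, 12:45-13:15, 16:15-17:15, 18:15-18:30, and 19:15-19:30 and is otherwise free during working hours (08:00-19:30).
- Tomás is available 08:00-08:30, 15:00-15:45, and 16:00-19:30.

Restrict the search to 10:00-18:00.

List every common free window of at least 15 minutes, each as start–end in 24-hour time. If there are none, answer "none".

15:00–15:45, 16:00–16:15, 17:15–18:00

Callum free within 08:00–19:30: 12:15–12:45, 13:15–16:15, 17:15–18:15, 18:30–19:15.
Callum ∩ Tomás: 15:00–15:45, 16:00–16:15, 17:15–18:15, 18:30–19:15.
Restricted to 10:00–18:00: 15:00–15:45, 16:00–16:15, 17:15–18:00.
Windows ≥ 15 min: 15:00–15:45, 16:00–16:15, 17:15–18:00.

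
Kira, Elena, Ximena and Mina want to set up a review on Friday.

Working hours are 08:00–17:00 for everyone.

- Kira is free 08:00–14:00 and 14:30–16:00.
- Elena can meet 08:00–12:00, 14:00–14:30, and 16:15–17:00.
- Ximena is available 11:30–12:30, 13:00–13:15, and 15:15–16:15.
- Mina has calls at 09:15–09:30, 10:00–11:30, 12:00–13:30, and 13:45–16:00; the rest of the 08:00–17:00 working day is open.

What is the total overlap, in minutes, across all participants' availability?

30 minutes

Mina free within 08:00–17:00: 08:00–09:15, 09:30–10:00, 11:30–12:00, 13:30–13:45, 16:00–17:00.
Kira ∩ Elena: 08:00–12:00.
Kira ∩ Elena ∩ Ximena: 11:30–12:00.
Kira ∩ Elena ∩ Ximena ∩ Mina: 11:30–12:00.
Total common minutes: 30.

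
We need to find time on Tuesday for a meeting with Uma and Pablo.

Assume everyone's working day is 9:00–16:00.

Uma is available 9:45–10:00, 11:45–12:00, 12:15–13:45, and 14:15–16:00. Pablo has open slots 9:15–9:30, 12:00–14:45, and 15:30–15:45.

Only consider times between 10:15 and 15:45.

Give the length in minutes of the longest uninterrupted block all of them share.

90 minutes

Uma ∩ Pablo: 12:15–13:45, 14:15–14:45, 15:30–15:45.
Restricted to 10:15–15:45: 12:15–13:45, 14:15–14:45, 15:30–15:45.
Common window lengths: 90, 30, 15 min; longest is 90.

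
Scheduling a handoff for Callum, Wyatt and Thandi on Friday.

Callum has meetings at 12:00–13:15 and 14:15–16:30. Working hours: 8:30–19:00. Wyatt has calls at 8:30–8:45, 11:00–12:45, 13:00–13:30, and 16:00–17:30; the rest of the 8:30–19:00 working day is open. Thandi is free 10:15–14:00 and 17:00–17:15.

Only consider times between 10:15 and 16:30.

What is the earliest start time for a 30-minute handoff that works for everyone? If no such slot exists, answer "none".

10:15

Callum free within 08:30–19:00: 08:30–12:00, 13:15–14:15, 16:30–19:00.
Wyatt free within 08:30–19:00: 08:45–11:00, 12:45–13:00, 13:30–16:00, 17:30–19:00.
Callum ∩ Wyatt: 08:45–11:00, 13:30–14:15, 17:30–19:00.
Callum ∩ Wyatt ∩ Thandi: 10:15–11:00, 13:30–14:00.
Restricted to 10:15–16:30: 10:15–11:00, 13:30–14:00.
Windows ≥ 30 min: 10:15–11:00, 13:30–14:00.
Earliest such window starts at 10:15.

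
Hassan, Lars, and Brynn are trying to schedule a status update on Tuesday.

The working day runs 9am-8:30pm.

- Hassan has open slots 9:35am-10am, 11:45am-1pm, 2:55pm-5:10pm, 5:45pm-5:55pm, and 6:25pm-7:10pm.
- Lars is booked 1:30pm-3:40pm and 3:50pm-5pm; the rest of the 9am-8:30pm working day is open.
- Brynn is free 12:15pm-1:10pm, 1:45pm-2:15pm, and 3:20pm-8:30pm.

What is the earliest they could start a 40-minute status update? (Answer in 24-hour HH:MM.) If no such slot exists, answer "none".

Lars free within 09:00–20:30: 09:00–13:30, 15:40–15:50, 17:00–20:30.
Hassan ∩ Lars: 09:35–10:00, 11:45–13:00, 15:40–15:50, 17:00–17:10, 17:45–17:55, 18:25–19:10.
Hassan ∩ Lars ∩ Brynn: 12:15–13:00, 15:40–15:50, 17:00–17:10, 17:45–17:55, 18:25–19:10.
Windows ≥ 40 min: 12:15–13:00, 18:25–19:10.
Earliest such window starts at 12:15.

12:15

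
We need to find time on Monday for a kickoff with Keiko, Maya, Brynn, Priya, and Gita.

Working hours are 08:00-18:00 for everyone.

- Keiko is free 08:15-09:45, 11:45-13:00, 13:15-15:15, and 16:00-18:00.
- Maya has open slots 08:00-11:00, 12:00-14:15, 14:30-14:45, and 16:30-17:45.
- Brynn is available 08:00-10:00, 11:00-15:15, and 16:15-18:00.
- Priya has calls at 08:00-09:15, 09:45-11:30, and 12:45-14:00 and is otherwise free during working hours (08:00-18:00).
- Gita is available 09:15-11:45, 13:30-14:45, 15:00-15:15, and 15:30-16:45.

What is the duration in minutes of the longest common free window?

Priya free within 08:00–18:00: 09:15–09:45, 11:30–12:45, 14:00–18:00.
Keiko ∩ Maya: 08:15–09:45, 12:00–13:00, 13:15–14:15, 14:30–14:45, 16:30–17:45.
Keiko ∩ Maya ∩ Brynn: 08:15–09:45, 12:00–13:00, 13:15–14:15, 14:30–14:45, 16:30–17:45.
Keiko ∩ Maya ∩ Brynn ∩ Priya: 09:15–09:45, 12:00–12:45, 14:00–14:15, 14:30–14:45, 16:30–17:45.
Keiko ∩ Maya ∩ Brynn ∩ Priya ∩ Gita: 09:15–09:45, 14:00–14:15, 14:30–14:45, 16:30–16:45.
Common window lengths: 30, 15, 15, 15 min; longest is 30.

30 minutes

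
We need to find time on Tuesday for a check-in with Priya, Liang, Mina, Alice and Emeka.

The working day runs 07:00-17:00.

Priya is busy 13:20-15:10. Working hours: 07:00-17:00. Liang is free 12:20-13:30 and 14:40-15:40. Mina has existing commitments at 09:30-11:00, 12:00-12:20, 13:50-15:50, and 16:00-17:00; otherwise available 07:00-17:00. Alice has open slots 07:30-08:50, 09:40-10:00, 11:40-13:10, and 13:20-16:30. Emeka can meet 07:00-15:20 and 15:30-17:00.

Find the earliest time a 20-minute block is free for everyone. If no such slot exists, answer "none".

Priya free within 07:00–17:00: 07:00–13:20, 15:10–17:00.
Mina free within 07:00–17:00: 07:00–09:30, 11:00–12:00, 12:20–13:50, 15:50–16:00.
Priya ∩ Liang: 12:20–13:20, 15:10–15:40.
Priya ∩ Liang ∩ Mina: 12:20–13:20.
Priya ∩ Liang ∩ Mina ∩ Alice: 12:20–13:10.
Priya ∩ Liang ∩ Mina ∩ Alice ∩ Emeka: 12:20–13:10.
Windows ≥ 20 min: 12:20–13:10.
Earliest such window starts at 12:20.

12:20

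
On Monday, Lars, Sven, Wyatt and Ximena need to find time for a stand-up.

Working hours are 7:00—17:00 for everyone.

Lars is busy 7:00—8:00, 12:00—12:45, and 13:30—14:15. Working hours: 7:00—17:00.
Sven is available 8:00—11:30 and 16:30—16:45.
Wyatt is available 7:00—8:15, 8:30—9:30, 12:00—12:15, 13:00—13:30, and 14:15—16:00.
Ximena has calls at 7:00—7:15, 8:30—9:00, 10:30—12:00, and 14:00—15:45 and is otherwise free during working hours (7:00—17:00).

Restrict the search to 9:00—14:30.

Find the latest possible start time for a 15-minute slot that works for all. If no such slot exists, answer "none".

09:15

Lars free within 07:00–17:00: 08:00–12:00, 12:45–13:30, 14:15–17:00.
Ximena free within 07:00–17:00: 07:15–08:30, 09:00–10:30, 12:00–14:00, 15:45–17:00.
Lars ∩ Sven: 08:00–11:30, 16:30–16:45.
Lars ∩ Sven ∩ Wyatt: 08:00–08:15, 08:30–09:30.
Lars ∩ Sven ∩ Wyatt ∩ Ximena: 08:00–08:15, 09:00–09:30.
Restricted to 09:00–14:30: 09:00–09:30.
Windows ≥ 15 min: 09:00–09:30.
Latest start in the last window 09:00–09:30 is 09:30 − 15 min = 09:15.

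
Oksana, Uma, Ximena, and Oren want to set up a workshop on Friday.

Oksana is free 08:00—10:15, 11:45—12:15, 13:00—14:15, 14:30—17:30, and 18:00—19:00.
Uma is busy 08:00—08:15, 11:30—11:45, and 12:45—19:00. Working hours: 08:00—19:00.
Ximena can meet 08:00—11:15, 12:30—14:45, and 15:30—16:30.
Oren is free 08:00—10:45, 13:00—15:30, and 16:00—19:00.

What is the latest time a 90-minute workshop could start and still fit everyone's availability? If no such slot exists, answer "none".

Uma free within 08:00–19:00: 08:15–11:30, 11:45–12:45.
Oksana ∩ Uma: 08:15–10:15, 11:45–12:15.
Oksana ∩ Uma ∩ Ximena: 08:15–10:15.
Oksana ∩ Uma ∩ Ximena ∩ Oren: 08:15–10:15.
Windows ≥ 90 min: 08:15–10:15.
Latest start in the last window 08:15–10:15 is 10:15 − 90 min = 08:45.

08:45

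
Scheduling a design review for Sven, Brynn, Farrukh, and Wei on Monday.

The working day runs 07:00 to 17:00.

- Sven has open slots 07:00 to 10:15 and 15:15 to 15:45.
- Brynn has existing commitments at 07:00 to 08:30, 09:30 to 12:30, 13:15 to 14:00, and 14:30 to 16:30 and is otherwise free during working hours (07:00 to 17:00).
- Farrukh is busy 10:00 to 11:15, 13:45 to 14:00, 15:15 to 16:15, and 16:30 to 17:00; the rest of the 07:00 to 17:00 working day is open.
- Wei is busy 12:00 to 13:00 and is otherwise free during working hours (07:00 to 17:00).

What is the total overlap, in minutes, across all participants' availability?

60 minutes

Brynn free within 07:00–17:00: 08:30–09:30, 12:30–13:15, 14:00–14:30, 16:30–17:00.
Farrukh free within 07:00–17:00: 07:00–10:00, 11:15–13:45, 14:00–15:15, 16:15–16:30.
Wei free within 07:00–17:00: 07:00–12:00, 13:00–17:00.
Sven ∩ Brynn: 08:30–09:30.
Sven ∩ Brynn ∩ Farrukh: 08:30–09:30.
Sven ∩ Brynn ∩ Farrukh ∩ Wei: 08:30–09:30.
Total common minutes: 60.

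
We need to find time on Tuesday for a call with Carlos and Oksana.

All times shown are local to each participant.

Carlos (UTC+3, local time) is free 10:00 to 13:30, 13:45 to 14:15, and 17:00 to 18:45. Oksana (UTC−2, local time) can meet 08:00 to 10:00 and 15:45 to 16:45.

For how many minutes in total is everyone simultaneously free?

Carlos → UTC: 07:00–10:30, 10:45–11:15, 14:00–15:45.
Oksana → UTC: 10:00–12:00, 17:45–18:45.
Carlos ∩ Oksana: 10:00–10:30, 10:45–11:15.
Total common minutes: 30 + 30 = 60.

60 minutes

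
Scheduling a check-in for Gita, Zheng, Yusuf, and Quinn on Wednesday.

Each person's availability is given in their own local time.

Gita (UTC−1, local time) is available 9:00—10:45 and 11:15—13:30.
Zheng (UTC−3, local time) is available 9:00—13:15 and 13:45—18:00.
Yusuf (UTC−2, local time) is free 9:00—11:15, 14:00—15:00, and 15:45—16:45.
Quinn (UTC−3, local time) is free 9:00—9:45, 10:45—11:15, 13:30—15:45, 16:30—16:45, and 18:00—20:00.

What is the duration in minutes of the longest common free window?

Gita → UTC: 10:00–11:45, 12:15–14:30.
Zheng → UTC: 12:00–16:15, 16:45–21:00.
Yusuf → UTC: 11:00–13:15, 16:00–17:00, 17:45–18:45.
Quinn → UTC: 12:00–12:45, 13:45–14:15, 16:30–18:45, 19:30–19:45, 21:00–23:00.
Gita ∩ Zheng: 12:15–14:30.
Gita ∩ Zheng ∩ Yusuf: 12:15–13:15.
Gita ∩ Zheng ∩ Yusuf ∩ Quinn: 12:15–12:45.
Single common window of 30 minutes.

30 minutes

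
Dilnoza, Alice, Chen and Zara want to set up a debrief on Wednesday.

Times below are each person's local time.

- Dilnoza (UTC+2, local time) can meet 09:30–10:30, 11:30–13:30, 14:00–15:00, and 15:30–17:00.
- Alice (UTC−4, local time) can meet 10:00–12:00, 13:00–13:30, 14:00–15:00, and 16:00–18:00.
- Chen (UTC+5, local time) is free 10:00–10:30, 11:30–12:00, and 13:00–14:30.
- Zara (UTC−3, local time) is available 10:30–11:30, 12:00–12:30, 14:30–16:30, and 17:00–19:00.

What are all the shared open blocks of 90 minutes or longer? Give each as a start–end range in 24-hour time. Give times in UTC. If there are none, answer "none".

none

Dilnoza → UTC: 07:30–08:30, 09:30–11:30, 12:00–13:00, 13:30–15:00.
Alice → UTC: 14:00–16:00, 17:00–17:30, 18:00–19:00, 20:00–22:00.
Chen → UTC: 05:00–05:30, 06:30–07:00, 08:00–09:30.
Zara → UTC: 13:30–14:30, 15:00–15:30, 17:30–19:30, 20:00–22:00.
Dilnoza ∩ Alice: 14:00–15:00.
Dilnoza ∩ Alice ∩ Chen: (none).
Dilnoza ∩ Alice ∩ Chen ∩ Zara: (none).
Windows ≥ 90 min: (none).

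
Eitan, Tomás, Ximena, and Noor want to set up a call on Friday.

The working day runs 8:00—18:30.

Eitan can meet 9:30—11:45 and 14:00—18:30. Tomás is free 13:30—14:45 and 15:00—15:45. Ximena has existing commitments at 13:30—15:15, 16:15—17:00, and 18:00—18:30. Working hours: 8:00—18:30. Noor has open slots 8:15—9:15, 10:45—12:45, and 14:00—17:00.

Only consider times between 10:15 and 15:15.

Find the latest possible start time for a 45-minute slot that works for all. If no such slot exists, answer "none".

Ximena free within 08:00–18:30: 08:00–13:30, 15:15–16:15, 17:00–18:00.
Eitan ∩ Tomás: 14:00–14:45, 15:00–15:45.
Eitan ∩ Tomás ∩ Ximena: 15:15–15:45.
Eitan ∩ Tomás ∩ Ximena ∩ Noor: 15:15–15:45.
Restricted to 10:15–15:15: (none).
Windows ≥ 45 min: (none).

none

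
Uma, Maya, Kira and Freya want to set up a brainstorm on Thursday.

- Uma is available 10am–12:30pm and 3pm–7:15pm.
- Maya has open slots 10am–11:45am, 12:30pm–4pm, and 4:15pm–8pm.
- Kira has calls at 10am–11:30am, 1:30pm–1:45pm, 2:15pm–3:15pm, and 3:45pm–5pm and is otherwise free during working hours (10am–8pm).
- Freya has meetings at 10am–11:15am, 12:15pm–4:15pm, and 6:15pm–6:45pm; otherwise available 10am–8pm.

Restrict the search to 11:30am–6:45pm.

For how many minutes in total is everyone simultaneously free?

Kira free within 10:00–20:00: 11:30–13:30, 13:45–14:15, 15:15–15:45, 17:00–20:00.
Freya free within 10:00–20:00: 11:15–12:15, 16:15–18:15, 18:45–20:00.
Uma ∩ Maya: 10:00–11:45, 15:00–16:00, 16:15–19:15.
Uma ∩ Maya ∩ Kira: 11:30–11:45, 15:15–15:45, 17:00–19:15.
Uma ∩ Maya ∩ Kira ∩ Freya: 11:30–11:45, 17:00–18:15, 18:45–19:15.
Restricted to 11:30–18:45: 11:30–11:45, 17:00–18:15.
Total common minutes: 15 + 75 = 90.

90 minutes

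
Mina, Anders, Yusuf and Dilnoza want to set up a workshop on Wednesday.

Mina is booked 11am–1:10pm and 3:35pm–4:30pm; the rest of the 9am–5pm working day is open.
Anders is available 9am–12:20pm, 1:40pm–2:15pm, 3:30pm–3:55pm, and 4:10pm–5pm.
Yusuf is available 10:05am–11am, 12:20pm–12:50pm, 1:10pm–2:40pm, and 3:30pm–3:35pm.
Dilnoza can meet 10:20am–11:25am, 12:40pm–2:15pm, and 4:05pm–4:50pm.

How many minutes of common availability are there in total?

75 minutes

Mina free within 09:00–17:00: 09:00–11:00, 13:10–15:35, 16:30–17:00.
Mina ∩ Anders: 09:00–11:00, 13:40–14:15, 15:30–15:35, 16:30–17:00.
Mina ∩ Anders ∩ Yusuf: 10:05–11:00, 13:40–14:15, 15:30–15:35.
Mina ∩ Anders ∩ Yusuf ∩ Dilnoza: 10:20–11:00, 13:40–14:15.
Total common minutes: 40 + 35 = 75.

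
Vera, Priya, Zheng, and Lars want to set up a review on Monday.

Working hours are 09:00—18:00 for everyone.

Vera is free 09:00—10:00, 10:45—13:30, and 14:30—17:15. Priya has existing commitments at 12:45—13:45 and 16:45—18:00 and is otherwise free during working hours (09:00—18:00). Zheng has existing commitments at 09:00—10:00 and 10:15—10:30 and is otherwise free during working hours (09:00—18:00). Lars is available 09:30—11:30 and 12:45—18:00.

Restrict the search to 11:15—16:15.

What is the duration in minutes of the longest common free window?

105 minutes

Priya free within 09:00–18:00: 09:00–12:45, 13:45–16:45.
Zheng free within 09:00–18:00: 10:00–10:15, 10:30–18:00.
Vera ∩ Priya: 09:00–10:00, 10:45–12:45, 14:30–16:45.
Vera ∩ Priya ∩ Zheng: 10:45–12:45, 14:30–16:45.
Vera ∩ Priya ∩ Zheng ∩ Lars: 10:45–11:30, 14:30–16:45.
Restricted to 11:15–16:15: 11:15–11:30, 14:30–16:15.
Common window lengths: 15, 105 min; longest is 105.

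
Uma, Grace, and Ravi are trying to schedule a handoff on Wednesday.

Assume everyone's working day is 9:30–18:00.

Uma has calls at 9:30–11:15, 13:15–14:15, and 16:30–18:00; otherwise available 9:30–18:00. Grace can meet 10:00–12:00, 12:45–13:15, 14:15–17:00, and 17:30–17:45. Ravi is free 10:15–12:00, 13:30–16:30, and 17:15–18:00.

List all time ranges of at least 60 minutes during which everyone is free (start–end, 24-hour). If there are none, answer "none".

14:15–16:30

Uma free within 09:30–18:00: 11:15–13:15, 14:15–16:30.
Uma ∩ Grace: 11:15–12:00, 12:45–13:15, 14:15–16:30.
Uma ∩ Grace ∩ Ravi: 11:15–12:00, 14:15–16:30.
Windows ≥ 60 min: 14:15–16:30.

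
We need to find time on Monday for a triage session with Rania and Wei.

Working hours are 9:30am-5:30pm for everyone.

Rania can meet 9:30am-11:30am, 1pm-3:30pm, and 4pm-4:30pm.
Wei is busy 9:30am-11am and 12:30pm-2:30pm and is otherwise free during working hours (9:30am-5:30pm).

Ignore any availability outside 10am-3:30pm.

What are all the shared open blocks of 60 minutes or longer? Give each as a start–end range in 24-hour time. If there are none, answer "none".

Wei free within 09:30–17:30: 11:00–12:30, 14:30–17:30.
Rania ∩ Wei: 11:00–11:30, 14:30–15:30, 16:00–16:30.
Restricted to 10:00–15:30: 11:00–11:30, 14:30–15:30.
Windows ≥ 60 min: 14:30–15:30.

14:30–15:30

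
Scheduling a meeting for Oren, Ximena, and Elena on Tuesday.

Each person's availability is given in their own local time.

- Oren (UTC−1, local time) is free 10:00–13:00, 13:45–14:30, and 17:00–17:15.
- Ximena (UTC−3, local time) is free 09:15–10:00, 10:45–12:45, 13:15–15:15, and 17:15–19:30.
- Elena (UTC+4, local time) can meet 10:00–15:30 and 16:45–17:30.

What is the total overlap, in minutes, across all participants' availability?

Oren → UTC: 11:00–14:00, 14:45–15:30, 18:00–18:15.
Ximena → UTC: 12:15–13:00, 13:45–15:45, 16:15–18:15, 20:15–22:30.
Elena → UTC: 06:00–11:30, 12:45–13:30.
Oren ∩ Ximena: 12:15–13:00, 13:45–14:00, 14:45–15:30, 18:00–18:15.
Oren ∩ Ximena ∩ Elena: 12:45–13:00.
Total common minutes: 15.

15 minutes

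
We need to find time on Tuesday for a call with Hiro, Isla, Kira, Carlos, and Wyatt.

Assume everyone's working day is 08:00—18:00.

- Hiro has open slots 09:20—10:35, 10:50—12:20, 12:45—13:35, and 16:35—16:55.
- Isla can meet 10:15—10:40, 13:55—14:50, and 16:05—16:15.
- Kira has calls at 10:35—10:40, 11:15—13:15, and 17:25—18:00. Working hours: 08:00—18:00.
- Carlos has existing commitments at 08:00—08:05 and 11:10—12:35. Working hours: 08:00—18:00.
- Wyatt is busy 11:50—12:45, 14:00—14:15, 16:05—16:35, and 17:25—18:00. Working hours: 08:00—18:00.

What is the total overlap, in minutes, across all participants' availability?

20 minutes

Kira free within 08:00–18:00: 08:00–10:35, 10:40–11:15, 13:15–17:25.
Carlos free within 08:00–18:00: 08:05–11:10, 12:35–18:00.
Wyatt free within 08:00–18:00: 08:00–11:50, 12:45–14:00, 14:15–16:05, 16:35–17:25.
Hiro ∩ Isla: 10:15–10:35.
Hiro ∩ Isla ∩ Kira: 10:15–10:35.
Hiro ∩ Isla ∩ Kira ∩ Carlos: 10:15–10:35.
Hiro ∩ Isla ∩ Kira ∩ Carlos ∩ Wyatt: 10:15–10:35.
Total common minutes: 20.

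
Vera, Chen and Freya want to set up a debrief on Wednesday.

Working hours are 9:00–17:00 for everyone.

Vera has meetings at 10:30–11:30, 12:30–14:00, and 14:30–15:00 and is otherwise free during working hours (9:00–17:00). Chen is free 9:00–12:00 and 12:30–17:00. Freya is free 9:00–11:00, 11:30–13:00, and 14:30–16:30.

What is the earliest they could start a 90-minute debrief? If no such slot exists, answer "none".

Vera free within 09:00–17:00: 09:00–10:30, 11:30–12:30, 14:00–14:30, 15:00–17:00.
Vera ∩ Chen: 09:00–10:30, 11:30–12:00, 14:00–14:30, 15:00–17:00.
Vera ∩ Chen ∩ Freya: 09:00–10:30, 11:30–12:00, 15:00–16:30.
Windows ≥ 90 min: 09:00–10:30, 15:00–16:30.
Earliest such window starts at 09:00.

09:00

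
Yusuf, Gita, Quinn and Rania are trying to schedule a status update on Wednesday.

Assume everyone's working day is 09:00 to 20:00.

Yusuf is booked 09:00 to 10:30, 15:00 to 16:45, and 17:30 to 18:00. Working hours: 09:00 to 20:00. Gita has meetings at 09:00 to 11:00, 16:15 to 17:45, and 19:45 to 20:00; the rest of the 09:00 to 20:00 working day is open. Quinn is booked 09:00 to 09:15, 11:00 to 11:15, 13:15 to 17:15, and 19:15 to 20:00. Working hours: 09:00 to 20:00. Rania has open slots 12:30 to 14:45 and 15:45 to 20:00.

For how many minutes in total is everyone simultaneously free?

120 minutes

Yusuf free within 09:00–20:00: 10:30–15:00, 16:45–17:30, 18:00–20:00.
Gita free within 09:00–20:00: 11:00–16:15, 17:45–19:45.
Quinn free within 09:00–20:00: 09:15–11:00, 11:15–13:15, 17:15–19:15.
Yusuf ∩ Gita: 11:00–15:00, 18:00–19:45.
Yusuf ∩ Gita ∩ Quinn: 11:15–13:15, 18:00–19:15.
Yusuf ∩ Gita ∩ Quinn ∩ Rania: 12:30–13:15, 18:00–19:15.
Total common minutes: 45 + 75 = 120.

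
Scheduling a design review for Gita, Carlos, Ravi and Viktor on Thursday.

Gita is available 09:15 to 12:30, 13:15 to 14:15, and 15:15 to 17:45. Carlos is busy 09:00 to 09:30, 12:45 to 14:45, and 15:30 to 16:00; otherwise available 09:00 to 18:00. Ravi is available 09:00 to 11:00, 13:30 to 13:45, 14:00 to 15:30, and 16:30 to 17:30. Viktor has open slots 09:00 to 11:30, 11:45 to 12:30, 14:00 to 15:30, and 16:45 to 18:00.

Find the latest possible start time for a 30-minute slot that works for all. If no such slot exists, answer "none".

Carlos free within 09:00–18:00: 09:30–12:45, 14:45–15:30, 16:00–18:00.
Gita ∩ Carlos: 09:30–12:30, 15:15–15:30, 16:00–17:45.
Gita ∩ Carlos ∩ Ravi: 09:30–11:00, 15:15–15:30, 16:30–17:30.
Gita ∩ Carlos ∩ Ravi ∩ Viktor: 09:30–11:00, 15:15–15:30, 16:45–17:30.
Windows ≥ 30 min: 09:30–11:00, 16:45–17:30.
Latest start in the last window 16:45–17:30 is 17:30 − 30 min = 17:00.

17:00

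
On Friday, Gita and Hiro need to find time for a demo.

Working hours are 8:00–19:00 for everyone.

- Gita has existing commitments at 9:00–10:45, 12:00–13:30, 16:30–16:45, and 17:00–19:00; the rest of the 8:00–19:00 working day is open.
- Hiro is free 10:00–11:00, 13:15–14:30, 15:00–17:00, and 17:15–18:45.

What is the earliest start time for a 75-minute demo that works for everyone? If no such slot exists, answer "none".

15:00

Gita free within 08:00–19:00: 08:00–09:00, 10:45–12:00, 13:30–16:30, 16:45–17:00.
Gita ∩ Hiro: 10:45–11:00, 13:30–14:30, 15:00–16:30, 16:45–17:00.
Windows ≥ 75 min: 15:00–16:30.
Earliest such window starts at 15:00.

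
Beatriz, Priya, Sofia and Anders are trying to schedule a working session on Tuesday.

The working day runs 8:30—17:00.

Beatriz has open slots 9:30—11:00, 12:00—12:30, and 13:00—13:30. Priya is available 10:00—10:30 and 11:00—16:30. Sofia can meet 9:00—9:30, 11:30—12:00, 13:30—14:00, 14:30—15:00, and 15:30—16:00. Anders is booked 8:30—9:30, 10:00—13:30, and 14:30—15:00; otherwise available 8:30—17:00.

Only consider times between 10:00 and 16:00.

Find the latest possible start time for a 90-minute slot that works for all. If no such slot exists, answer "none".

none

Anders free within 08:30–17:00: 09:30–10:00, 13:30–14:30, 15:00–17:00.
Beatriz ∩ Priya: 10:00–10:30, 12:00–12:30, 13:00–13:30.
Beatriz ∩ Priya ∩ Sofia: (none).
Beatriz ∩ Priya ∩ Sofia ∩ Anders: (none).
Restricted to 10:00–16:00: (none).
Windows ≥ 90 min: (none).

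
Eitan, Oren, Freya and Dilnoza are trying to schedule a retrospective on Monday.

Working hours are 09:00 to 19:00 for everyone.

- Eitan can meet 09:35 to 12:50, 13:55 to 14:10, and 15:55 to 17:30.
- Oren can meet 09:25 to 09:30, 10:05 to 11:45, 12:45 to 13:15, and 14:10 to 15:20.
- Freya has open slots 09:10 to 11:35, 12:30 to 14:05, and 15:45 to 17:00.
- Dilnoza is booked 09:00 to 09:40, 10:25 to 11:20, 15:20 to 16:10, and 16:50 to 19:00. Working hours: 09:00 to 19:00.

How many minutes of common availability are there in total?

40 minutes

Dilnoza free within 09:00–19:00: 09:40–10:25, 11:20–15:20, 16:10–16:50.
Eitan ∩ Oren: 10:05–11:45, 12:45–12:50.
Eitan ∩ Oren ∩ Freya: 10:05–11:35, 12:45–12:50.
Eitan ∩ Oren ∩ Freya ∩ Dilnoza: 10:05–10:25, 11:20–11:35, 12:45–12:50.
Total common minutes: 20 + 15 + 5 = 40.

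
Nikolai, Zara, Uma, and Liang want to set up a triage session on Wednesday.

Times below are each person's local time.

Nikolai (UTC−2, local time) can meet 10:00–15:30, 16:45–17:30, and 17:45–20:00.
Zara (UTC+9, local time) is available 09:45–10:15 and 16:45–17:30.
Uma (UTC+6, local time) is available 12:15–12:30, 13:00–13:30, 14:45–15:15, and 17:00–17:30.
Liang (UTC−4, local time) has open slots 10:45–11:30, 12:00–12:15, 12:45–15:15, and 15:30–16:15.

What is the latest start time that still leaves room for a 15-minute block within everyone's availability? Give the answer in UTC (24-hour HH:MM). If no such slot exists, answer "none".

Nikolai → UTC: 12:00–17:30, 18:45–19:30, 19:45–22:00.
Zara → UTC: 00:45–01:15, 07:45–08:30.
Uma → UTC: 06:15–06:30, 07:00–07:30, 08:45–09:15, 11:00–11:30.
Liang → UTC: 14:45–15:30, 16:00–16:15, 16:45–19:15, 19:30–20:15.
Nikolai ∩ Zara: (none).
Nikolai ∩ Zara ∩ Uma: (none).
Nikolai ∩ Zara ∩ Uma ∩ Liang: (none).
Windows ≥ 15 min: (none).

none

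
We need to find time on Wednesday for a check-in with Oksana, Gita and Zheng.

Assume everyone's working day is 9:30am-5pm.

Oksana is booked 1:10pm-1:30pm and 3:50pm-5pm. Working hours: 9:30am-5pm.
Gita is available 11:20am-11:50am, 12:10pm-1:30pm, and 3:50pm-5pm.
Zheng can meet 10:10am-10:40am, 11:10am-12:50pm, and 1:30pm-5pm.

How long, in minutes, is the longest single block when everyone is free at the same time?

40 minutes

Oksana free within 09:30–17:00: 09:30–13:10, 13:30–15:50.
Oksana ∩ Gita: 11:20–11:50, 12:10–13:10.
Oksana ∩ Gita ∩ Zheng: 11:20–11:50, 12:10–12:50.
Common window lengths: 30, 40 min; longest is 40.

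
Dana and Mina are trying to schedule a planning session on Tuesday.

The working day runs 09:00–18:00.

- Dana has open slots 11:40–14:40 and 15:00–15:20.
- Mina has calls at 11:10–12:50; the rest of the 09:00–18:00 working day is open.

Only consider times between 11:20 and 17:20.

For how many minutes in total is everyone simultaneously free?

Mina free within 09:00–18:00: 09:00–11:10, 12:50–18:00.
Dana ∩ Mina: 12:50–14:40, 15:00–15:20.
Restricted to 11:20–17:20: 12:50–14:40, 15:00–15:20.
Total common minutes: 110 + 20 = 130.

130 minutes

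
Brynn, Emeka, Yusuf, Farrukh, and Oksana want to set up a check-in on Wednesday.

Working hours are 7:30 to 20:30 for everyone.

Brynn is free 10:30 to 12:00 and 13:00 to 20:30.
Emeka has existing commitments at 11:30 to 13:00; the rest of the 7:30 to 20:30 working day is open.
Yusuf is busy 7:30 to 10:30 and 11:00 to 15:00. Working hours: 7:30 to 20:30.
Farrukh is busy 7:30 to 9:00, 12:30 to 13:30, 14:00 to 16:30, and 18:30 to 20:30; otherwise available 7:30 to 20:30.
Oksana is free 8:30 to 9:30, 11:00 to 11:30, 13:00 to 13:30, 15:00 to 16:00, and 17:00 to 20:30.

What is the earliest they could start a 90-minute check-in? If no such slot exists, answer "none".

Emeka free within 07:30–20:30: 07:30–11:30, 13:00–20:30.
Yusuf free within 07:30–20:30: 10:30–11:00, 15:00–20:30.
Farrukh free within 07:30–20:30: 09:00–12:30, 13:30–14:00, 16:30–18:30.
Brynn ∩ Emeka: 10:30–11:30, 13:00–20:30.
Brynn ∩ Emeka ∩ Yusuf: 10:30–11:00, 15:00–20:30.
Brynn ∩ Emeka ∩ Yusuf ∩ Farrukh: 10:30–11:00, 16:30–18:30.
Brynn ∩ Emeka ∩ Yusuf ∩ Farrukh ∩ Oksana: 17:00–18:30.
Windows ≥ 90 min: 17:00–18:30.
Earliest such window starts at 17:00.

17:00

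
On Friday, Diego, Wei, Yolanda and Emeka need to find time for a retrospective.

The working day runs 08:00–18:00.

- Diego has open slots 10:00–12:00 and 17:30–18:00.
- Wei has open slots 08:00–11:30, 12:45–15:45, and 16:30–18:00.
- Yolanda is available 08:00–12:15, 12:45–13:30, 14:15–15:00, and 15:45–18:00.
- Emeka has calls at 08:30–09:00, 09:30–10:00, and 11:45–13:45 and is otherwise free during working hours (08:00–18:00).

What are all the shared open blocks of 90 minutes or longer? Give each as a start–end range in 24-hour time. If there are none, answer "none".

Emeka free within 08:00–18:00: 08:00–08:30, 09:00–09:30, 10:00–11:45, 13:45–18:00.
Diego ∩ Wei: 10:00–11:30, 17:30–18:00.
Diego ∩ Wei ∩ Yolanda: 10:00–11:30, 17:30–18:00.
Diego ∩ Wei ∩ Yolanda ∩ Emeka: 10:00–11:30, 17:30–18:00.
Windows ≥ 90 min: 10:00–11:30.

10:00–11:30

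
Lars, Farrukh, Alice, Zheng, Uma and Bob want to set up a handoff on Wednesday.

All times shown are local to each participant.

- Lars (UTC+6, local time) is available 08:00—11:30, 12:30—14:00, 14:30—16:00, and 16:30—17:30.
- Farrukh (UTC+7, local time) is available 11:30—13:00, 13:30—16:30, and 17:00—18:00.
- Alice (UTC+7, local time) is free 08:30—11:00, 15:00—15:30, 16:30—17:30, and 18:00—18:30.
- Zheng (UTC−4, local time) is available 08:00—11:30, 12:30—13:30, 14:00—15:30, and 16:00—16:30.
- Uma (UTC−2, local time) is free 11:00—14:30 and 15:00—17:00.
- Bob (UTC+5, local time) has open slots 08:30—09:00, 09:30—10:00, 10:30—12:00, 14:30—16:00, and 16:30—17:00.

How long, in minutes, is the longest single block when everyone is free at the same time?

0 minutes

Lars → UTC: 02:00–05:30, 06:30–08:00, 08:30–10:00, 10:30–11:30.
Farrukh → UTC: 04:30–06:00, 06:30–09:30, 10:00–11:00.
Alice → UTC: 01:30–04:00, 08:00–08:30, 09:30–10:30, 11:00–11:30.
Zheng → UTC: 12:00–15:30, 16:30–17:30, 18:00–19:30, 20:00–20:30.
Uma → UTC: 13:00–16:30, 17:00–19:00.
Bob → UTC: 03:30–04:00, 04:30–05:00, 05:30–07:00, 09:30–11:00, 11:30–12:00.
Lars ∩ Farrukh: 04:30–05:30, 06:30–08:00, 08:30–09:30, 10:30–11:00.
Lars ∩ Farrukh ∩ Alice: (none).
Lars ∩ Farrukh ∩ Alice ∩ Zheng: (none).
Lars ∩ Farrukh ∩ Alice ∩ Zheng ∩ Uma: (none).
Lars ∩ Farrukh ∩ Alice ∩ Zheng ∩ Uma ∩ Bob: (none).
No common window.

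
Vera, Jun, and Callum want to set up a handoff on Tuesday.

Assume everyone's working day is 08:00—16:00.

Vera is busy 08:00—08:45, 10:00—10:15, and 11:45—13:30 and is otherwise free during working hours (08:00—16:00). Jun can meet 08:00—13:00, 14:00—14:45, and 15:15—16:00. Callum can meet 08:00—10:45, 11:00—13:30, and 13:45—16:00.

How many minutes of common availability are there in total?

Vera free within 08:00–16:00: 08:45–10:00, 10:15–11:45, 13:30–16:00.
Vera ∩ Jun: 08:45–10:00, 10:15–11:45, 14:00–14:45, 15:15–16:00.
Vera ∩ Jun ∩ Callum: 08:45–10:00, 10:15–10:45, 11:00–11:45, 14:00–14:45, 15:15–16:00.
Total common minutes: 75 + 30 + 45 + 45 + 45 = 240.

240 minutes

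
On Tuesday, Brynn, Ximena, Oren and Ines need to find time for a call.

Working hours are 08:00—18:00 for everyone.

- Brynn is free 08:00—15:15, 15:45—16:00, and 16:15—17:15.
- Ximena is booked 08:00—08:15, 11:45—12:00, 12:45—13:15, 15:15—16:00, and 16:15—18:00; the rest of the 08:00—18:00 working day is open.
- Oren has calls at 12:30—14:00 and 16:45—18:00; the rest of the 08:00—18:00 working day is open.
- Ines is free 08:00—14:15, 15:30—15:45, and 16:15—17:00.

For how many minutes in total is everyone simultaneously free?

Ximena free within 08:00–18:00: 08:15–11:45, 12:00–12:45, 13:15–15:15, 16:00–16:15.
Oren free within 08:00–18:00: 08:00–12:30, 14:00–16:45.
Brynn ∩ Ximena: 08:15–11:45, 12:00–12:45, 13:15–15:15.
Brynn ∩ Ximena ∩ Oren: 08:15–11:45, 12:00–12:30, 14:00–15:15.
Brynn ∩ Ximena ∩ Oren ∩ Ines: 08:15–11:45, 12:00–12:30, 14:00–14:15.
Total common minutes: 210 + 30 + 15 = 255.

255 minutes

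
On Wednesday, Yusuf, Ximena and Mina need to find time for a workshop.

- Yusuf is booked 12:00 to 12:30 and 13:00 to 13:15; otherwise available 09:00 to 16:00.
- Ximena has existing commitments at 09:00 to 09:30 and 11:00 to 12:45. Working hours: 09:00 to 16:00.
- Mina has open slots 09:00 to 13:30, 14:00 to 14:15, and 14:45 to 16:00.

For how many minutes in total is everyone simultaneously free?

Yusuf free within 09:00–16:00: 09:00–12:00, 12:30–13:00, 13:15–16:00.
Ximena free within 09:00–16:00: 09:30–11:00, 12:45–16:00.
Yusuf ∩ Ximena: 09:30–11:00, 12:45–13:00, 13:15–16:00.
Yusuf ∩ Ximena ∩ Mina: 09:30–11:00, 12:45–13:00, 13:15–13:30, 14:00–14:15, 14:45–16:00.
Total common minutes: 90 + 15 + 15 + 15 + 75 = 210.

210 minutes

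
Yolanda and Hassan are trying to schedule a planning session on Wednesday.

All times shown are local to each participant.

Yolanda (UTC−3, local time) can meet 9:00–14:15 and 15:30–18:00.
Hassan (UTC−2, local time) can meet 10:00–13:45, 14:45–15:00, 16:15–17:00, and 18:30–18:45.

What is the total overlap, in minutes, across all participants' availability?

285 minutes

Yolanda → UTC: 12:00–17:15, 18:30–21:00.
Hassan → UTC: 12:00–15:45, 16:45–17:00, 18:15–19:00, 20:30–20:45.
Yolanda ∩ Hassan: 12:00–15:45, 16:45–17:00, 18:30–19:00, 20:30–20:45.
Total common minutes: 225 + 15 + 30 + 15 = 285.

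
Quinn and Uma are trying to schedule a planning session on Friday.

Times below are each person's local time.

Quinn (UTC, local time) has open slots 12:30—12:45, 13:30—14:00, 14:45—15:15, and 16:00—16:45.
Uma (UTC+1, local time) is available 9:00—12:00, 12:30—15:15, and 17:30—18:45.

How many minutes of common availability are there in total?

60 minutes

Quinn → UTC: 12:30–12:45, 13:30–14:00, 14:45–15:15, 16:00–16:45.
Uma → UTC: 08:00–11:00, 11:30–14:15, 16:30–17:45.
Quinn ∩ Uma: 12:30–12:45, 13:30–14:00, 16:30–16:45.
Total common minutes: 15 + 30 + 15 = 60.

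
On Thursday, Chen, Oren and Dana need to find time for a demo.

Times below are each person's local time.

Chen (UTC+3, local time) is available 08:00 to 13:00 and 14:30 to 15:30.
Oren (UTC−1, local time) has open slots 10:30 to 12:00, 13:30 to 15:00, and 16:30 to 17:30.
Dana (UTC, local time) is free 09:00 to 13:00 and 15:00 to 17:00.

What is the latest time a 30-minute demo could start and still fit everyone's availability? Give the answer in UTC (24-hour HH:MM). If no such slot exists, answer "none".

12:00

Chen → UTC: 05:00–10:00, 11:30–12:30.
Oren → UTC: 11:30–13:00, 14:30–16:00, 17:30–18:30.
Dana → UTC: 09:00–13:00, 15:00–17:00.
Chen ∩ Oren: 11:30–12:30.
Chen ∩ Oren ∩ Dana: 11:30–12:30.
Windows ≥ 30 min: 11:30–12:30.
Latest start in the last window 11:30–12:30 is 12:30 − 30 min = 12:00.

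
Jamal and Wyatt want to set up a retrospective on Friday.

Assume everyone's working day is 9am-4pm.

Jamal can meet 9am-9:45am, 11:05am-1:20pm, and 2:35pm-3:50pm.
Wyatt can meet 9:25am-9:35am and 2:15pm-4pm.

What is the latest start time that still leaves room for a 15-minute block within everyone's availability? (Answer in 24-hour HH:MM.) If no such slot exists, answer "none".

15:35

Jamal ∩ Wyatt: 09:25–09:35, 14:35–15:50.
Windows ≥ 15 min: 14:35–15:50.
Latest start in the last window 14:35–15:50 is 15:50 − 15 min = 15:35.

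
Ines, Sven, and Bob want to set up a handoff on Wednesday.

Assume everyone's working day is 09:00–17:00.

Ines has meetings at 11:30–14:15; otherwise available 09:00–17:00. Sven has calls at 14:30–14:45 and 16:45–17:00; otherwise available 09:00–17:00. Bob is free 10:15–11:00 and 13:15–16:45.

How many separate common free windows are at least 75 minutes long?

1

Ines free within 09:00–17:00: 09:00–11:30, 14:15–17:00.
Sven free within 09:00–17:00: 09:00–14:30, 14:45–16:45.
Ines ∩ Sven: 09:00–11:30, 14:15–14:30, 14:45–16:45.
Ines ∩ Sven ∩ Bob: 10:15–11:00, 14:15–14:30, 14:45–16:45.
Windows ≥ 75 min: 14:45–16:45.
That's 1 window.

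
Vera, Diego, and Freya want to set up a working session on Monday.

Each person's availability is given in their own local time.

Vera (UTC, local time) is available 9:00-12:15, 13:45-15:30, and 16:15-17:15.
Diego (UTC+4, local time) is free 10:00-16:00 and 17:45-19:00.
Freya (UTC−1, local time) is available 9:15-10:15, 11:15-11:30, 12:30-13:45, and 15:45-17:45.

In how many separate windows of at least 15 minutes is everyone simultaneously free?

Vera → UTC: 09:00–12:15, 13:45–15:30, 16:15–17:15.
Diego → UTC: 06:00–12:00, 13:45–15:00.
Freya → UTC: 10:15–11:15, 12:15–12:30, 13:30–14:45, 16:45–18:45.
Vera ∩ Diego: 09:00–12:00, 13:45–15:00.
Vera ∩ Diego ∩ Freya: 10:15–11:15, 13:45–14:45.
Windows ≥ 15 min: 10:15–11:15, 13:45–14:45.
That's 2 windows.

2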